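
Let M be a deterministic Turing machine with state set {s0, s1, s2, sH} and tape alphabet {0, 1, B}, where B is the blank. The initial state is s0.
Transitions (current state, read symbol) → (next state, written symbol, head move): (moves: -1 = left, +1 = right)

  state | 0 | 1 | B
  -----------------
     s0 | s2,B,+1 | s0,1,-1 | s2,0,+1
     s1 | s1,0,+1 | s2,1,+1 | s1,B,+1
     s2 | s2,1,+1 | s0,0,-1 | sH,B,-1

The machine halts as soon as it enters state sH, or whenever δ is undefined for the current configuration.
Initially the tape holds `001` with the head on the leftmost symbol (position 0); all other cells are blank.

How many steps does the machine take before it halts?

10

s0 | [0]01B   read 0 → write B, move +1, go to s2
s2 | B[0]1B   read 0 → write 1, move +1, go to s2
s2 | B1[1]B   read 1 → write 0, move -1, go to s0
s0 | B[1]0B   read 1 → write 1, move -1, go to s0
s0 | [B]10B   read B → write 0, move +1, go to s2
s2 | 0[1]0B   read 1 → write 0, move -1, go to s0
s0 | [0]00B   read 0 → write B, move +1, go to s2
s2 | B[0]0B   read 0 → write 1, move +1, go to s2
s2 | B1[0]B   read 0 → write 1, move +1, go to s2
s2 | B11[B]   read B → write B, move -1, go to sH
sH | B1[1]B
M halts after 10 transitions.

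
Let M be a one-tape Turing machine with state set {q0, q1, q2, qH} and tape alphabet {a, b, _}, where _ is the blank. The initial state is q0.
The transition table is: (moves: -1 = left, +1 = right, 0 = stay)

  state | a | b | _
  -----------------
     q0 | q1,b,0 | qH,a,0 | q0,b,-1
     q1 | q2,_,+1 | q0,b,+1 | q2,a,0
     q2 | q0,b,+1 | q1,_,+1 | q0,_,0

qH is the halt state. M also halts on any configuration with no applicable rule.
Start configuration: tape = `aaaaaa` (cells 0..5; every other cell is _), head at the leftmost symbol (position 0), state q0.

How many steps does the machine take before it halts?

state=q0 head=0 tape=[a]aaaaa_   (q0,a)→(q1,b,0)
state=q1 head=0 tape=[b]aaaaa_   (q1,b)→(q0,b,+1)
state=q0 head=1 tape=b[a]aaaa_   (q0,a)→(q1,b,0)
state=q1 head=1 tape=b[b]aaaa_   (q1,b)→(q0,b,+1)
state=q0 head=2 tape=bb[a]aaa_   (q0,a)→(q1,b,0)
state=q1 head=2 tape=bb[b]aaa_   (q1,b)→(q0,b,+1)
state=q0 head=3 tape=bbb[a]aa_   (q0,a)→(q1,b,0)
state=q1 head=3 tape=bbb[b]aa_   (q1,b)→(q0,b,+1)
state=q0 head=4 tape=bbbb[a]a_   (q0,a)→(q1,b,0)
state=q1 head=4 tape=bbbb[b]a_   (q1,b)→(q0,b,+1)
state=q0 head=5 tape=bbbbb[a]_   (q0,a)→(q1,b,0)
state=q1 head=5 tape=bbbbb[b]_   (q1,b)→(q0,b,+1)
state=q0 head=6 tape=bbbbbb[_]   (q0,_)→(q0,b,-1)
state=q0 head=5 tape=bbbbb[b]b   (q0,b)→(qH,a,0)
state=qH head=5 tape=bbbbb[a]b
M halts after 14 transitions.

14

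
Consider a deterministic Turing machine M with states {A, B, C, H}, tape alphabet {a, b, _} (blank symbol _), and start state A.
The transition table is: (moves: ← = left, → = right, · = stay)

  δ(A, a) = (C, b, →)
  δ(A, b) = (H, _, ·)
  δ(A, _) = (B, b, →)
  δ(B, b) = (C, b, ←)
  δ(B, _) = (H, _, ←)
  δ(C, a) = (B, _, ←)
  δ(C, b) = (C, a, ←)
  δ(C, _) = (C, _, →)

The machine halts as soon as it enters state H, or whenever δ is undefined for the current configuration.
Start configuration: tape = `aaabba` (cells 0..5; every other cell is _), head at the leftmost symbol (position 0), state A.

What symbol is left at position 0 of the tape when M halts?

_

A | __[a]aabba   read a → write b, move →, go to C
C | __b[a]abba   read a → write _, move ←, go to B
B | __[b]_abba   read b → write b, move ←, go to C
C | _[_]b_abba   read _ → write _, move →, go to C
C | __[b]_abba   read b → write a, move ←, go to C
C | _[_]a_abba   read _ → write _, move →, go to C
C | __[a]_abba   read a → write _, move ←, go to B
B | _[_]__abba   read _ → write _, move ←, go to H
H | [_]___abba
Cell 0 holds _ when M halts.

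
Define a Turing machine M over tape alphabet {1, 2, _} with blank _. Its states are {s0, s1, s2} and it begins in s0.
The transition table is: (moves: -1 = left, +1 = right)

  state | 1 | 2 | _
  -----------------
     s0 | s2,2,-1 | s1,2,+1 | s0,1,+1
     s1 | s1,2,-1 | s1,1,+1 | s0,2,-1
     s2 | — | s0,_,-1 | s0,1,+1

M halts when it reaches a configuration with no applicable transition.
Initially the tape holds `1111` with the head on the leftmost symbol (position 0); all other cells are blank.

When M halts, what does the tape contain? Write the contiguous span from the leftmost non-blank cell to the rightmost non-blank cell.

11111122

s0 | ___[1]111_   read 1 → write 2, move -1, go to s2
s2 | __[_]2111_   read _ → write 1, move +1, go to s0
s0 | __1[2]111_   read 2 → write 2, move +1, go to s1
s1 | __12[1]11_   read 1 → write 2, move -1, go to s1
s1 | __1[2]211_   read 2 → write 1, move +1, go to s1
s1 | __11[2]11_   read 2 → write 1, move +1, go to s1
s1 | __111[1]1_   read 1 → write 2, move -1, go to s1
s1 | __11[1]21_   read 1 → write 2, move -1, go to s1
s1 | __1[1]221_   read 1 → write 2, move -1, go to s1
s1 | __[1]2221_   read 1 → write 2, move -1, go to s1
s1 | _[_]22221_   read _ → write 2, move -1, go to s0
s0 | [_]222221_   read _ → write 1, move +1, go to s0
s0 | 1[2]22221_   read 2 → write 2, move +1, go to s1
s1 | 12[2]2221_   read 2 → write 1, move +1, go to s1
s1 | 121[2]221_   read 2 → write 1, move +1, go to s1
s1 | 1211[2]21_   read 2 → write 1, move +1, go to s1
s1 | 12111[2]1_   read 2 → write 1, move +1, go to s1
s1 | 121111[1]_   read 1 → write 2, move -1, go to s1
s1 | 12111[1]2_   read 1 → write 2, move -1, go to s1
s1 | 1211[1]22_   read 1 → write 2, move -1, go to s1
s1 | 121[1]222_   read 1 → write 2, move -1, go to s1
s1 | 12[1]2222_   read 1 → write 2, move -1, go to s1
s1 | 1[2]22222_   read 2 → write 1, move +1, go to s1
s1 | 11[2]2222_   read 2 → write 1, move +1, go to s1
s1 | 111[2]222_   read 2 → write 1, move +1, go to s1
s1 | 1111[2]22_   read 2 → write 1, move +1, go to s1
s1 | 11111[2]2_   read 2 → write 1, move +1, go to s1
s1 | 111111[2]_   read 2 → write 1, move +1, go to s1
s1 | 1111111[_]   read _ → write 2, move -1, go to s0
s0 | 111111[1]2   read 1 → write 2, move -1, go to s2
s2 | 11111[1]22
The non-blank tape span at halt is 11111122.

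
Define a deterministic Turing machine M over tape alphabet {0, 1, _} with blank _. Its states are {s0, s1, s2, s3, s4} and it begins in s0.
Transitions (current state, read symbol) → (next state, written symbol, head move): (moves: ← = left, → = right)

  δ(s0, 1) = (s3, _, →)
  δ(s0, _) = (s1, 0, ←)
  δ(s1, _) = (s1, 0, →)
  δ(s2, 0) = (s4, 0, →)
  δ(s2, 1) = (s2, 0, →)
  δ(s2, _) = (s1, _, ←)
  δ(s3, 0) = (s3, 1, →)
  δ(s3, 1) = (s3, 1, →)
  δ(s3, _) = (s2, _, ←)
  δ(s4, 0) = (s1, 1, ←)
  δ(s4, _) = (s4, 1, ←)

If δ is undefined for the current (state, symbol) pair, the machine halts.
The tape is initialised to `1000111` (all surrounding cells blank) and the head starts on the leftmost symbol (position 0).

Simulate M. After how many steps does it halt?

s0 | [1]000111_   read 1 → write _, move →, go to s3
s3 | _[0]00111_   read 0 → write 1, move →, go to s3
s3 | _1[0]0111_   read 0 → write 1, move →, go to s3
s3 | _11[0]111_   read 0 → write 1, move →, go to s3
s3 | _111[1]11_   read 1 → write 1, move →, go to s3
s3 | _1111[1]1_   read 1 → write 1, move →, go to s3
s3 | _11111[1]_   read 1 → write 1, move →, go to s3
s3 | _111111[_]   read _ → write _, move ←, go to s2
s2 | _11111[1]_   read 1 → write 0, move →, go to s2
s2 | _111110[_]   read _ → write _, move ←, go to s1
s1 | _11111[0]_
M halts after 10 transitions.

10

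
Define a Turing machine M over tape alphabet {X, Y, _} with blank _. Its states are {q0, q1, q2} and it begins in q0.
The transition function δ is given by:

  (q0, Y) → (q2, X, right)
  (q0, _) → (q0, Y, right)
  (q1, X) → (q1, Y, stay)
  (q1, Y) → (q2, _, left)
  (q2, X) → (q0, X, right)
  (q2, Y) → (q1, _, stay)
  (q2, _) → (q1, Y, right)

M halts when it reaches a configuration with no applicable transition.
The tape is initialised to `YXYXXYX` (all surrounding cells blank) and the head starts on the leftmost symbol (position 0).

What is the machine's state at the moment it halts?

state=q0 head=0 tape=[Y]XYXXYX   (q0,Y)→(q2,X,right)
state=q2 head=1 tape=X[X]YXXYX   (q2,X)→(q0,X,right)
state=q0 head=2 tape=XX[Y]XXYX   (q0,Y)→(q2,X,right)
state=q2 head=3 tape=XXX[X]XYX   (q2,X)→(q0,X,right)
state=q0 head=4 tape=XXXX[X]YX
No transition is defined for (q0, X); M halts in state q0.

q0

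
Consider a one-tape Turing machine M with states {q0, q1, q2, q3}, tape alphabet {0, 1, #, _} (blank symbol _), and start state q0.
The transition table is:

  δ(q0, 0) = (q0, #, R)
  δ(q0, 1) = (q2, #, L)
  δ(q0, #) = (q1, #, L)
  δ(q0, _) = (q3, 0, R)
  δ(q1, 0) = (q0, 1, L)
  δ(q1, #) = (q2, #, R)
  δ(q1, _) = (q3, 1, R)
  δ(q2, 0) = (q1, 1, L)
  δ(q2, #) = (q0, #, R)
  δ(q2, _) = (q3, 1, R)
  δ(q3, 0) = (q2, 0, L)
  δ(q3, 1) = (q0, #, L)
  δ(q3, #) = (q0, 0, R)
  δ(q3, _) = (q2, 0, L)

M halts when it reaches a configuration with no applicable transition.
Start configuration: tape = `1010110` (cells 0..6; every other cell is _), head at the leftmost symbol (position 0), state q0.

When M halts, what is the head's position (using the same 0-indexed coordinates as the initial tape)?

q0 | _[1]010110__   read 1 → write #, move L, go to q2
q2 | [_]#010110__   read _ → write 1, move R, go to q3
q3 | 1[#]010110__   read # → write 0, move R, go to q0
q0 | 10[0]10110__   read 0 → write #, move R, go to q0
q0 | 10#[1]0110__   read 1 → write #, move L, go to q2
q2 | 10[#]#0110__   read # → write #, move R, go to q0
q0 | 10#[#]0110__   read # → write #, move L, go to q1
q1 | 10[#]#0110__   read # → write #, move R, go to q2
q2 | 10#[#]0110__   read # → write #, move R, go to q0
q0 | 10##[0]110__   read 0 → write #, move R, go to q0
q0 | 10###[1]10__   read 1 → write #, move L, go to q2
q2 | 10##[#]#10__   read # → write #, move R, go to q0
q0 | 10###[#]10__   read # → write #, move L, go to q1
q1 | 10##[#]#10__   read # → write #, move R, go to q2
q2 | 10###[#]10__   read # → write #, move R, go to q0
q0 | 10####[1]0__   read 1 → write #, move L, go to q2
q2 | 10###[#]#0__   read # → write #, move R, go to q0
q0 | 10####[#]0__   read # → write #, move L, go to q1
q1 | 10###[#]#0__   read # → write #, move R, go to q2
q2 | 10####[#]0__   read # → write #, move R, go to q0
q0 | 10#####[0]__   read 0 → write #, move R, go to q0
q0 | 10######[_]_   read _ → write 0, move R, go to q3
q3 | 10######0[_]   read _ → write 0, move L, go to q2
q2 | 10######[0]0   read 0 → write 1, move L, go to q1
q1 | 10#####[#]10   read # → write #, move R, go to q2
q2 | 10######[1]0
At halt the head is at cell 7.

7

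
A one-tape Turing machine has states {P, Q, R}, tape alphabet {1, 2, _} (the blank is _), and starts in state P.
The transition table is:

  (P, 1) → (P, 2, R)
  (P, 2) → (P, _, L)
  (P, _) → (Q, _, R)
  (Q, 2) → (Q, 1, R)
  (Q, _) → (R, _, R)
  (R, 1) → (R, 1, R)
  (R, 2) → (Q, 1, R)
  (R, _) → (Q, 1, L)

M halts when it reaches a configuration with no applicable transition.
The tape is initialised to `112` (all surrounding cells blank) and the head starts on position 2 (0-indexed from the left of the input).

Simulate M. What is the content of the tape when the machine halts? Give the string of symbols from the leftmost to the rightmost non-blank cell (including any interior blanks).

12__11

P | 11[2]___   read 2 → write _, move L, go to P
P | 1[1]____   read 1 → write 2, move R, go to P
P | 12[_]___   read _ → write _, move R, go to Q
Q | 12_[_]__   read _ → write _, move R, go to R
R | 12__[_]_   read _ → write 1, move L, go to Q
Q | 12_[_]1_   read _ → write _, move R, go to R
R | 12__[1]_   read 1 → write 1, move R, go to R
R | 12__1[_]   read _ → write 1, move L, go to Q
Q | 12__[1]1
The non-blank tape span at halt is 12__11.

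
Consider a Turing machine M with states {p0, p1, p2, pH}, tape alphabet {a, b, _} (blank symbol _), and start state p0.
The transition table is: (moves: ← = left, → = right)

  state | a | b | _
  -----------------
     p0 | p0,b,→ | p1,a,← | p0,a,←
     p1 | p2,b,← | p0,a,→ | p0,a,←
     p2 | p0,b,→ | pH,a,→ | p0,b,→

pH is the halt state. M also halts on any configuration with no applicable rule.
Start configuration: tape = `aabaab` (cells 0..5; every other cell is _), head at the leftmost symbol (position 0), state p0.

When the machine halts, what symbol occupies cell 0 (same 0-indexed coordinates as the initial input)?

state=p0 head=0 tape=[a]abaab_   (p0,a)→(p0,b,→)
state=p0 head=1 tape=b[a]baab_   (p0,a)→(p0,b,→)
state=p0 head=2 tape=bb[b]aab_   (p0,b)→(p1,a,←)
state=p1 head=1 tape=b[b]aaab_   (p1,b)→(p0,a,→)
state=p0 head=2 tape=ba[a]aab_   (p0,a)→(p0,b,→)
state=p0 head=3 tape=bab[a]ab_   (p0,a)→(p0,b,→)
state=p0 head=4 tape=babb[a]b_   (p0,a)→(p0,b,→)
state=p0 head=5 tape=babbb[b]_   (p0,b)→(p1,a,←)
state=p1 head=4 tape=babb[b]a_   (p1,b)→(p0,a,→)
state=p0 head=5 tape=babba[a]_   (p0,a)→(p0,b,→)
state=p0 head=6 tape=babbab[_]   (p0,_)→(p0,a,←)
state=p0 head=5 tape=babba[b]a   (p0,b)→(p1,a,←)
state=p1 head=4 tape=babb[a]aa   (p1,a)→(p2,b,←)
state=p2 head=3 tape=bab[b]baa   (p2,b)→(pH,a,→)
state=pH head=4 tape=baba[b]aa
Cell 0 holds b when M halts.

b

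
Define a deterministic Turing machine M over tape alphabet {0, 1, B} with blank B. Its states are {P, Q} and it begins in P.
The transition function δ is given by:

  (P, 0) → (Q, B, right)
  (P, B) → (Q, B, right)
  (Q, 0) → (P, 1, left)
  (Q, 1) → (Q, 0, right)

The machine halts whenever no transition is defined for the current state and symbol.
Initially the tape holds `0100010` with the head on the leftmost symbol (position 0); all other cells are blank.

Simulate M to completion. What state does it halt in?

Q

state=P head=0 tape=[0]100010B   (P,0)→(Q,B,right)
state=Q head=1 tape=B[1]00010B   (Q,1)→(Q,0,right)
state=Q head=2 tape=B0[0]0010B   (Q,0)→(P,1,left)
state=P head=1 tape=B[0]10010B   (P,0)→(Q,B,right)
state=Q head=2 tape=BB[1]0010B   (Q,1)→(Q,0,right)
state=Q head=3 tape=BB0[0]010B   (Q,0)→(P,1,left)
state=P head=2 tape=BB[0]1010B   (P,0)→(Q,B,right)
state=Q head=3 tape=BBB[1]010B   (Q,1)→(Q,0,right)
state=Q head=4 tape=BBB0[0]10B   (Q,0)→(P,1,left)
state=P head=3 tape=BBB[0]110B   (P,0)→(Q,B,right)
state=Q head=4 tape=BBBB[1]10B   (Q,1)→(Q,0,right)
state=Q head=5 tape=BBBB0[1]0B   (Q,1)→(Q,0,right)
state=Q head=6 tape=BBBB00[0]B   (Q,0)→(P,1,left)
state=P head=5 tape=BBBB0[0]1B   (P,0)→(Q,B,right)
state=Q head=6 tape=BBBB0B[1]B   (Q,1)→(Q,0,right)
state=Q head=7 tape=BBBB0B0[B]
No transition is defined for (Q, B); M halts in state Q.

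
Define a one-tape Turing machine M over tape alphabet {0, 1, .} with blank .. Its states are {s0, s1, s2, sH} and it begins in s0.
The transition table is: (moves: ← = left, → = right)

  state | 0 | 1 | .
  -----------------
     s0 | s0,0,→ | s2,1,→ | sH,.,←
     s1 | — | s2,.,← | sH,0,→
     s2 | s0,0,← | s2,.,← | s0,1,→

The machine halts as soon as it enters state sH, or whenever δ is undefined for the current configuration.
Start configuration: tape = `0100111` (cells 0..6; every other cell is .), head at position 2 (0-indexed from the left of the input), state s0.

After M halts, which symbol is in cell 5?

state=s0 head=2 tape=01[0]0111   (s0,0)→(s0,0,→)
state=s0 head=3 tape=010[0]111   (s0,0)→(s0,0,→)
state=s0 head=4 tape=0100[1]11   (s0,1)→(s2,1,→)
state=s2 head=5 tape=01001[1]1   (s2,1)→(s2,.,←)
state=s2 head=4 tape=0100[1].1   (s2,1)→(s2,.,←)
state=s2 head=3 tape=010[0]..1   (s2,0)→(s0,0,←)
state=s0 head=2 tape=01[0]0..1   (s0,0)→(s0,0,→)
state=s0 head=3 tape=010[0]..1   (s0,0)→(s0,0,→)
state=s0 head=4 tape=0100[.].1   (s0,.)→(sH,.,←)
state=sH head=3 tape=010[0]..1
Cell 5 holds . when M halts.

.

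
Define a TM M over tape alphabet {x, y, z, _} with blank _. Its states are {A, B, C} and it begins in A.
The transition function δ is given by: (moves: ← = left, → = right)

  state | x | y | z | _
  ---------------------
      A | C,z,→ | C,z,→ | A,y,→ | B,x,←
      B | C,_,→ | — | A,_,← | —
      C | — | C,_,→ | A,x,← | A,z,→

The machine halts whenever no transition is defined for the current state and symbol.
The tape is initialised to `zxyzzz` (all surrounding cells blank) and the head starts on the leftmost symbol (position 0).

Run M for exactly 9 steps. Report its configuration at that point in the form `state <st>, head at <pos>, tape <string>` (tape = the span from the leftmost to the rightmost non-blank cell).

state=A head=0 tape=[z]xyzzz   (A,z)→(A,y,→)
state=A head=1 tape=y[x]yzzz   (A,x)→(C,z,→)
state=C head=2 tape=yz[y]zzz   (C,y)→(C,_,→)
state=C head=3 tape=yz_[z]zz   (C,z)→(A,x,←)
state=A head=2 tape=yz[_]xzz   (A,_)→(B,x,←)
state=B head=1 tape=y[z]xxzz   (B,z)→(A,_,←)
state=A head=0 tape=[y]_xxzz   (A,y)→(C,z,→)
state=C head=1 tape=z[_]xxzz   (C,_)→(A,z,→)
state=A head=2 tape=zz[x]xzz   (A,x)→(C,z,→)
state=C head=3 tape=zzz[x]zz
After 9 steps: state C, head at 3, tape zzzxzz.

state C, head at 3, tape zzzxzz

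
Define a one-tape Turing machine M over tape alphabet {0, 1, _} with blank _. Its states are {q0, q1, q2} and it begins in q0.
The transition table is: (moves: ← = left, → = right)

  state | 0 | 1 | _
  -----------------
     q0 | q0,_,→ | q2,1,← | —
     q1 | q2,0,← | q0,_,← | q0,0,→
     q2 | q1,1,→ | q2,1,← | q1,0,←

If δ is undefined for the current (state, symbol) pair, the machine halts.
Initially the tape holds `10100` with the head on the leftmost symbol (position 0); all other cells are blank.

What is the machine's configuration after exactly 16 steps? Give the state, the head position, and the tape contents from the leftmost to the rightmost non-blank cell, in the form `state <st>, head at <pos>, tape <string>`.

state q0, head at 0, tape 0_0_10100

q0 | ____[1]0100   read 1 → write 1, move ←, go to q2
q2 | ___[_]10100   read _ → write 0, move ←, go to q1
q1 | __[_]010100   read _ → write 0, move →, go to q0
q0 | __0[0]10100   read 0 → write _, move →, go to q0
q0 | __0_[1]0100   read 1 → write 1, move ←, go to q2
q2 | __0[_]10100   read _ → write 0, move ←, go to q1
q1 | __[0]010100   read 0 → write 0, move ←, go to q2
q2 | _[_]0010100   read _ → write 0, move ←, go to q1
q1 | [_]00010100   read _ → write 0, move →, go to q0
q0 | 0[0]0010100   read 0 → write _, move →, go to q0
q0 | 0_[0]010100   read 0 → write _, move →, go to q0
q0 | 0__[0]10100   read 0 → write _, move →, go to q0
q0 | 0___[1]0100   read 1 → write 1, move ←, go to q2
q2 | 0__[_]10100   read _ → write 0, move ←, go to q1
q1 | 0_[_]010100   read _ → write 0, move →, go to q0
q0 | 0_0[0]10100   read 0 → write _, move →, go to q0
q0 | 0_0_[1]0100
After 16 steps: state q0, head at 0, tape 0_0_10100.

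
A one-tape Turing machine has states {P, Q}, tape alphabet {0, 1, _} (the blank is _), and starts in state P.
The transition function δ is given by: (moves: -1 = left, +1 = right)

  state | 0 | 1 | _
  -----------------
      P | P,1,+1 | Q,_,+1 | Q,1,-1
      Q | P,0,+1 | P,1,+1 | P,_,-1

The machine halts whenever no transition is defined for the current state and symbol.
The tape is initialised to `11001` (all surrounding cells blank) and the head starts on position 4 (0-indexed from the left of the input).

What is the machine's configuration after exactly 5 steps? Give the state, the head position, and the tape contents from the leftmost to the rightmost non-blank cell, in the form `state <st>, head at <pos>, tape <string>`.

state=P head=4 tape=1100[1]_   (P,1)→(Q,_,+1)
state=Q head=5 tape=1100_[_]   (Q,_)→(P,_,-1)
state=P head=4 tape=1100[_]_   (P,_)→(Q,1,-1)
state=Q head=3 tape=110[0]1_   (Q,0)→(P,0,+1)
state=P head=4 tape=1100[1]_   (P,1)→(Q,_,+1)
state=Q head=5 tape=1100_[_]
After 5 steps: state Q, head at 5, tape 1100.

state Q, head at 5, tape 1100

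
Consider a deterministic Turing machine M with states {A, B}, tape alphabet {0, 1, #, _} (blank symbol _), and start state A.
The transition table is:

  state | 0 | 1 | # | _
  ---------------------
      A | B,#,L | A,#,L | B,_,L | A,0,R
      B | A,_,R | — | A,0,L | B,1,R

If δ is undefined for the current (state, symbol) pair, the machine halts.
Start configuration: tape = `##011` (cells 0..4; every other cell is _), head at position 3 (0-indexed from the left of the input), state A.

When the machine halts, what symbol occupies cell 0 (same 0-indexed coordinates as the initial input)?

state=A head=3 tape=__##0[1]1   (A,1)→(A,#,L)
state=A head=2 tape=__##[0]#1   (A,0)→(B,#,L)
state=B head=1 tape=__#[#]##1   (B,#)→(A,0,L)
state=A head=0 tape=__[#]0##1   (A,#)→(B,_,L)
state=B head=-1 tape=_[_]_0##1   (B,_)→(B,1,R)
state=B head=0 tape=_1[_]0##1   (B,_)→(B,1,R)
state=B head=1 tape=_11[0]##1   (B,0)→(A,_,R)
state=A head=2 tape=_11_[#]#1   (A,#)→(B,_,L)
state=B head=1 tape=_11[_]_#1   (B,_)→(B,1,R)
state=B head=2 tape=_111[_]#1   (B,_)→(B,1,R)
state=B head=3 tape=_1111[#]1   (B,#)→(A,0,L)
state=A head=2 tape=_111[1]01   (A,1)→(A,#,L)
state=A head=1 tape=_11[1]#01   (A,1)→(A,#,L)
state=A head=0 tape=_1[1]##01   (A,1)→(A,#,L)
state=A head=-1 tape=_[1]###01   (A,1)→(A,#,L)
state=A head=-2 tape=[_]####01   (A,_)→(A,0,R)
state=A head=-1 tape=0[#]###01   (A,#)→(B,_,L)
state=B head=-2 tape=[0]_###01   (B,0)→(A,_,R)
state=A head=-1 tape=_[_]###01   (A,_)→(A,0,R)
state=A head=0 tape=_0[#]##01   (A,#)→(B,_,L)
state=B head=-1 tape=_[0]_##01   (B,0)→(A,_,R)
state=A head=0 tape=__[_]##01   (A,_)→(A,0,R)
state=A head=1 tape=__0[#]#01   (A,#)→(B,_,L)
state=B head=0 tape=__[0]_#01   (B,0)→(A,_,R)
state=A head=1 tape=___[_]#01   (A,_)→(A,0,R)
state=A head=2 tape=___0[#]01   (A,#)→(B,_,L)
state=B head=1 tape=___[0]_01   (B,0)→(A,_,R)
state=A head=2 tape=____[_]01   (A,_)→(A,0,R)
state=A head=3 tape=____0[0]1   (A,0)→(B,#,L)
state=B head=2 tape=____[0]#1   (B,0)→(A,_,R)
state=A head=3 tape=_____[#]1   (A,#)→(B,_,L)
state=B head=2 tape=____[_]_1   (B,_)→(B,1,R)
state=B head=3 tape=____1[_]1   (B,_)→(B,1,R)
state=B head=4 tape=____11[1]
Cell 0 holds _ when M halts.

_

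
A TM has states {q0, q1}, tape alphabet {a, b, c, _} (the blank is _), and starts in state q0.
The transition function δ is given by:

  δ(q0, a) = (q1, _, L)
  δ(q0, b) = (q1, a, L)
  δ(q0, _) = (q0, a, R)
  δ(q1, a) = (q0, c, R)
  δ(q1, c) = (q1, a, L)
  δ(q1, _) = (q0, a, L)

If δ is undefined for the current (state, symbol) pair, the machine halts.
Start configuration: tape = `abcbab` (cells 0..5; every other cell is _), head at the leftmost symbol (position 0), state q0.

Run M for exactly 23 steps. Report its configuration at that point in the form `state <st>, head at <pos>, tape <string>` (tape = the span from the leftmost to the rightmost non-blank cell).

state=q0 head=0 tape=____[a]bcbab   (q0,a)→(q1,_,L)
state=q1 head=-1 tape=___[_]_bcbab   (q1,_)→(q0,a,L)
state=q0 head=-2 tape=__[_]a_bcbab   (q0,_)→(q0,a,R)
state=q0 head=-1 tape=__a[a]_bcbab   (q0,a)→(q1,_,L)
state=q1 head=-2 tape=__[a]__bcbab   (q1,a)→(q0,c,R)
state=q0 head=-1 tape=__c[_]_bcbab   (q0,_)→(q0,a,R)
state=q0 head=0 tape=__ca[_]bcbab   (q0,_)→(q0,a,R)
state=q0 head=1 tape=__caa[b]cbab   (q0,b)→(q1,a,L)
state=q1 head=0 tape=__ca[a]acbab   (q1,a)→(q0,c,R)
state=q0 head=1 tape=__cac[a]cbab   (q0,a)→(q1,_,L)
state=q1 head=0 tape=__ca[c]_cbab   (q1,c)→(q1,a,L)
state=q1 head=-1 tape=__c[a]a_cbab   (q1,a)→(q0,c,R)
state=q0 head=0 tape=__cc[a]_cbab   (q0,a)→(q1,_,L)
state=q1 head=-1 tape=__c[c]__cbab   (q1,c)→(q1,a,L)
state=q1 head=-2 tape=__[c]a__cbab   (q1,c)→(q1,a,L)
state=q1 head=-3 tape=_[_]aa__cbab   (q1,_)→(q0,a,L)
state=q0 head=-4 tape=[_]aaa__cbab   (q0,_)→(q0,a,R)
state=q0 head=-3 tape=a[a]aa__cbab   (q0,a)→(q1,_,L)
state=q1 head=-4 tape=[a]_aa__cbab   (q1,a)→(q0,c,R)
state=q0 head=-3 tape=c[_]aa__cbab   (q0,_)→(q0,a,R)
state=q0 head=-2 tape=ca[a]a__cbab   (q0,a)→(q1,_,L)
state=q1 head=-3 tape=c[a]_a__cbab   (q1,a)→(q0,c,R)
state=q0 head=-2 tape=cc[_]a__cbab   (q0,_)→(q0,a,R)
state=q0 head=-1 tape=cca[a]__cbab
After 23 steps: state q0, head at -1, tape ccaa__cbab.

state q0, head at -1, tape ccaa__cbab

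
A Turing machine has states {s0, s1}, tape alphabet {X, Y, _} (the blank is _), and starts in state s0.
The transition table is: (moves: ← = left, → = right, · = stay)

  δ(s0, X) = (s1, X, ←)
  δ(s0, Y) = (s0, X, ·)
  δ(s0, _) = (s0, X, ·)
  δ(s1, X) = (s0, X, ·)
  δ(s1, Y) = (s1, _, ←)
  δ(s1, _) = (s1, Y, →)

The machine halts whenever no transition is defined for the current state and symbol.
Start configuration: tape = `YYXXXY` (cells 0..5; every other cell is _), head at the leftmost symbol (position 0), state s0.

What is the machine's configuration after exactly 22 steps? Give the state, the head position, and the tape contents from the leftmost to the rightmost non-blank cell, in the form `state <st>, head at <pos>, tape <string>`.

state=s0 head=0 tape=____[Y]YXXXY   (s0,Y)→(s0,X,·)
state=s0 head=0 tape=____[X]YXXXY   (s0,X)→(s1,X,←)
state=s1 head=-1 tape=___[_]XYXXXY   (s1,_)→(s1,Y,→)
state=s1 head=0 tape=___Y[X]YXXXY   (s1,X)→(s0,X,·)
state=s0 head=0 tape=___Y[X]YXXXY   (s0,X)→(s1,X,←)
state=s1 head=-1 tape=___[Y]XYXXXY   (s1,Y)→(s1,_,←)
state=s1 head=-2 tape=__[_]_XYXXXY   (s1,_)→(s1,Y,→)
state=s1 head=-1 tape=__Y[_]XYXXXY   (s1,_)→(s1,Y,→)
state=s1 head=0 tape=__YY[X]YXXXY   (s1,X)→(s0,X,·)
state=s0 head=0 tape=__YY[X]YXXXY   (s0,X)→(s1,X,←)
state=s1 head=-1 tape=__Y[Y]XYXXXY   (s1,Y)→(s1,_,←)
state=s1 head=-2 tape=__[Y]_XYXXXY   (s1,Y)→(s1,_,←)
state=s1 head=-3 tape=_[_]__XYXXXY   (s1,_)→(s1,Y,→)
state=s1 head=-2 tape=_Y[_]_XYXXXY   (s1,_)→(s1,Y,→)
state=s1 head=-1 tape=_YY[_]XYXXXY   (s1,_)→(s1,Y,→)
state=s1 head=0 tape=_YYY[X]YXXXY   (s1,X)→(s0,X,·)
state=s0 head=0 tape=_YYY[X]YXXXY   (s0,X)→(s1,X,←)
state=s1 head=-1 tape=_YY[Y]XYXXXY   (s1,Y)→(s1,_,←)
state=s1 head=-2 tape=_Y[Y]_XYXXXY   (s1,Y)→(s1,_,←)
state=s1 head=-3 tape=_[Y]__XYXXXY   (s1,Y)→(s1,_,←)
state=s1 head=-4 tape=[_]___XYXXXY   (s1,_)→(s1,Y,→)
state=s1 head=-3 tape=Y[_]__XYXXXY   (s1,_)→(s1,Y,→)
state=s1 head=-2 tape=YY[_]_XYXXXY
After 22 steps: state s1, head at -2, tape YY__XYXXXY.

state s1, head at -2, tape YY__XYXXXY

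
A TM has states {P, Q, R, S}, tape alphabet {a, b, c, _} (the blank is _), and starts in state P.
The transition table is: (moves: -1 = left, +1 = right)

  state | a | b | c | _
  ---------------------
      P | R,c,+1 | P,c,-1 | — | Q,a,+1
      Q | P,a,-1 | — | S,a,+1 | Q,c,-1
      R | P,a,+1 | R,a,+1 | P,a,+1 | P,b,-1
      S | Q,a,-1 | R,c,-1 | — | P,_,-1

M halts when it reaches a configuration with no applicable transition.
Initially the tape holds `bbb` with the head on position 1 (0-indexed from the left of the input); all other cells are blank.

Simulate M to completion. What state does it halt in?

S

state=P head=1 tape=_b[b]b   (P,b)→(P,c,-1)
state=P head=0 tape=_[b]cb   (P,b)→(P,c,-1)
state=P head=-1 tape=[_]ccb   (P,_)→(Q,a,+1)
state=Q head=0 tape=a[c]cb   (Q,c)→(S,a,+1)
state=S head=1 tape=aa[c]b
No transition is defined for (S, c); M halts in state S.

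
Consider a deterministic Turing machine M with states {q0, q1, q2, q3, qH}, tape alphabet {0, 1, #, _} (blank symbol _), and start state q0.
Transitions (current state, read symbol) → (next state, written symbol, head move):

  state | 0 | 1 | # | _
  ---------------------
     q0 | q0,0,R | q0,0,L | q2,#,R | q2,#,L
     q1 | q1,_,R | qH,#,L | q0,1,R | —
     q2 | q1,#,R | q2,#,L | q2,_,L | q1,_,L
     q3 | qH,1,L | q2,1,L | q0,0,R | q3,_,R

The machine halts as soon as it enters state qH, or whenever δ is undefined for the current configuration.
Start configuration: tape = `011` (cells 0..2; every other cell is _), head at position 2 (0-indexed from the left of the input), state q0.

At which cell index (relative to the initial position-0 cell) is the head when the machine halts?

q0 | 01[1]__   read 1 → write 0, move L, go to q0
q0 | 0[1]0__   read 1 → write 0, move L, go to q0
q0 | [0]00__   read 0 → write 0, move R, go to q0
q0 | 0[0]0__   read 0 → write 0, move R, go to q0
q0 | 00[0]__   read 0 → write 0, move R, go to q0
q0 | 000[_]_   read _ → write #, move L, go to q2
q2 | 00[0]#_   read 0 → write #, move R, go to q1
q1 | 00#[#]_   read # → write 1, move R, go to q0
q0 | 00#1[_]   read _ → write #, move L, go to q2
q2 | 00#[1]#   read 1 → write #, move L, go to q2
q2 | 00[#]##   read # → write _, move L, go to q2
q2 | 0[0]_##   read 0 → write #, move R, go to q1
q1 | 0#[_]##
At halt the head is at cell 2.

2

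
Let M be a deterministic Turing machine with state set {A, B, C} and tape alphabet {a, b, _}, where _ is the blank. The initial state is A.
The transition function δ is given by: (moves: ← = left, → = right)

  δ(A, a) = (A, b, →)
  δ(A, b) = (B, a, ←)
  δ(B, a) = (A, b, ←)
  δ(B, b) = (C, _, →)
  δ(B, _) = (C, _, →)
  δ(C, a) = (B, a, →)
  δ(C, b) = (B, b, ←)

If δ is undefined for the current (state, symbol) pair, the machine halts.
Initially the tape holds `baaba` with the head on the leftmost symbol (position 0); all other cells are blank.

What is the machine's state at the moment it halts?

C

A | _[b]aaba__   read b → write a, move ←, go to B
B | [_]aaaba__   read _ → write _, move →, go to C
C | _[a]aaba__   read a → write a, move →, go to B
B | _a[a]aba__   read a → write b, move ←, go to A
A | _[a]baba__   read a → write b, move →, go to A
A | _b[b]aba__   read b → write a, move ←, go to B
B | _[b]aaba__   read b → write _, move →, go to C
C | __[a]aba__   read a → write a, move →, go to B
B | __a[a]ba__   read a → write b, move ←, go to A
A | __[a]bba__   read a → write b, move →, go to A
A | __b[b]ba__   read b → write a, move ←, go to B
B | __[b]aba__   read b → write _, move →, go to C
C | ___[a]ba__   read a → write a, move →, go to B
B | ___a[b]a__   read b → write _, move →, go to C
C | ___a_[a]__   read a → write a, move →, go to B
B | ___a_a[_]_   read _ → write _, move →, go to C
C | ___a_a_[_]
No transition is defined for (C, _); M halts in state C.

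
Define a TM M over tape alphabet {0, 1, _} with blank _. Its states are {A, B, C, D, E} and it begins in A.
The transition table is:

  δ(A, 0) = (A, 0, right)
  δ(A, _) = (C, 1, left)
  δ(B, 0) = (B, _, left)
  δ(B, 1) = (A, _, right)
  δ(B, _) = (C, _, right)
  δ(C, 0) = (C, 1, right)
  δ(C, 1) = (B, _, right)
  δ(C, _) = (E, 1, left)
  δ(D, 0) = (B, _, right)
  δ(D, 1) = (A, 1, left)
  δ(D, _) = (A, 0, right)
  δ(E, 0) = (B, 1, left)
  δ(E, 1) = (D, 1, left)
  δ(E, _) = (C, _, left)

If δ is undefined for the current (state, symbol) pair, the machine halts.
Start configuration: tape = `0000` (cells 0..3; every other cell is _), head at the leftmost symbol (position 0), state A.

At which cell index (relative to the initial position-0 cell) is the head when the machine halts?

A | [0]000___   read 0 → write 0, move right, go to A
A | 0[0]00___   read 0 → write 0, move right, go to A
A | 00[0]0___   read 0 → write 0, move right, go to A
A | 000[0]___   read 0 → write 0, move right, go to A
A | 0000[_]__   read _ → write 1, move left, go to C
C | 000[0]1__   read 0 → write 1, move right, go to C
C | 0001[1]__   read 1 → write _, move right, go to B
B | 0001_[_]_   read _ → write _, move right, go to C
C | 0001__[_]   read _ → write 1, move left, go to E
E | 0001_[_]1   read _ → write _, move left, go to C
C | 0001[_]_1   read _ → write 1, move left, go to E
E | 000[1]1_1   read 1 → write 1, move left, go to D
D | 00[0]11_1   read 0 → write _, move right, go to B
B | 00_[1]1_1   read 1 → write _, move right, go to A
A | 00__[1]_1
At halt the head is at cell 4.

4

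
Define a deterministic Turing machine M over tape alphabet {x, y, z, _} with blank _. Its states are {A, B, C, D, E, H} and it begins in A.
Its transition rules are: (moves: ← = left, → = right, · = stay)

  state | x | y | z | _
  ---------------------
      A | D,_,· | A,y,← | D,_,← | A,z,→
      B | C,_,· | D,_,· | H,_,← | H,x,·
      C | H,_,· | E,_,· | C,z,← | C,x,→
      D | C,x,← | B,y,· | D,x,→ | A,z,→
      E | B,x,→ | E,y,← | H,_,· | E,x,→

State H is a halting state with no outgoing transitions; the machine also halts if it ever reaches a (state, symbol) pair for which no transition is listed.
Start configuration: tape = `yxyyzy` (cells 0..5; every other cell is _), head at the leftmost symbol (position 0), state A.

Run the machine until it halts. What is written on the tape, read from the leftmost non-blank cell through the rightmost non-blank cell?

A | ___[y]xyyzy   read y → write y, move ←, go to A
A | __[_]yxyyzy   read _ → write z, move →, go to A
A | __z[y]xyyzy   read y → write y, move ←, go to A
A | __[z]yxyyzy   read z → write _, move ←, go to D
D | _[_]_yxyyzy   read _ → write z, move →, go to A
A | _z[_]yxyyzy   read _ → write z, move →, go to A
A | _zz[y]xyyzy   read y → write y, move ←, go to A
A | _z[z]yxyyzy   read z → write _, move ←, go to D
D | _[z]_yxyyzy   read z → write x, move →, go to D
D | _x[_]yxyyzy   read _ → write z, move →, go to A
A | _xz[y]xyyzy   read y → write y, move ←, go to A
A | _x[z]yxyyzy   read z → write _, move ←, go to D
D | _[x]_yxyyzy   read x → write x, move ←, go to C
C | [_]x_yxyyzy   read _ → write x, move →, go to C
C | x[x]_yxyyzy   read x → write _, move ·, go to H
H | x[_]_yxyyzy
The non-blank tape span at halt is x__yxyyzy.

x__yxyyzy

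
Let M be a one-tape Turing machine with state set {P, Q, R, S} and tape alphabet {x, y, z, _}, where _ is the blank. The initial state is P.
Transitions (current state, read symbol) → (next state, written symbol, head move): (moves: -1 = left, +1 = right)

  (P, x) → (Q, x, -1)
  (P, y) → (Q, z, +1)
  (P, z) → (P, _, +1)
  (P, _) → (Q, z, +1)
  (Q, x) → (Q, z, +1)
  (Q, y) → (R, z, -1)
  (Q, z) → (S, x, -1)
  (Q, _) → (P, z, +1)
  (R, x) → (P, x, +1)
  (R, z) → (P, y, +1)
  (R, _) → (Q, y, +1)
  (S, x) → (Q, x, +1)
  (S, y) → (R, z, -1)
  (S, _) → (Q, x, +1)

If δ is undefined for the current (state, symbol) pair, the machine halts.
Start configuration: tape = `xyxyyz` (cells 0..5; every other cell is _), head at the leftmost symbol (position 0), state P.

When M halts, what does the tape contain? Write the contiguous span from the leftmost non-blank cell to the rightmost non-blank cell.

xzzzy_zx

P | __[x]yxyyz   read x → write x, move -1, go to Q
Q | _[_]xyxyyz   read _ → write z, move +1, go to P
P | _z[x]yxyyz   read x → write x, move -1, go to Q
Q | _[z]xyxyyz   read z → write x, move -1, go to S
S | [_]xxyxyyz   read _ → write x, move +1, go to Q
Q | x[x]xyxyyz   read x → write z, move +1, go to Q
Q | xz[x]yxyyz   read x → write z, move +1, go to Q
Q | xzz[y]xyyz   read y → write z, move -1, go to R
R | xz[z]zxyyz   read z → write y, move +1, go to P
P | xzy[z]xyyz   read z → write _, move +1, go to P
P | xzy_[x]yyz   read x → write x, move -1, go to Q
Q | xzy[_]xyyz   read _ → write z, move +1, go to P
P | xzyz[x]yyz   read x → write x, move -1, go to Q
Q | xzy[z]xyyz   read z → write x, move -1, go to S
S | xz[y]xxyyz   read y → write z, move -1, go to R
R | x[z]zxxyyz   read z → write y, move +1, go to P
P | xy[z]xxyyz   read z → write _, move +1, go to P
P | xy_[x]xyyz   read x → write x, move -1, go to Q
Q | xy[_]xxyyz   read _ → write z, move +1, go to P
P | xyz[x]xyyz   read x → write x, move -1, go to Q
Q | xy[z]xxyyz   read z → write x, move -1, go to S
S | x[y]xxxyyz   read y → write z, move -1, go to R
R | [x]zxxxyyz   read x → write x, move +1, go to P
P | x[z]xxxyyz   read z → write _, move +1, go to P
P | x_[x]xxyyz   read x → write x, move -1, go to Q
Q | x[_]xxxyyz   read _ → write z, move +1, go to P
P | xz[x]xxyyz   read x → write x, move -1, go to Q
Q | x[z]xxxyyz   read z → write x, move -1, go to S
S | [x]xxxxyyz   read x → write x, move +1, go to Q
Q | x[x]xxxyyz   read x → write z, move +1, go to Q
Q | xz[x]xxyyz   read x → write z, move +1, go to Q
Q | xzz[x]xyyz   read x → write z, move +1, go to Q
Q | xzzz[x]yyz   read x → write z, move +1, go to Q
Q | xzzzz[y]yz   read y → write z, move -1, go to R
R | xzzz[z]zyz   read z → write y, move +1, go to P
P | xzzzy[z]yz   read z → write _, move +1, go to P
P | xzzzy_[y]z   read y → write z, move +1, go to Q
Q | xzzzy_z[z]   read z → write x, move -1, go to S
S | xzzzy_[z]x
The non-blank tape span at halt is xzzzy_zx.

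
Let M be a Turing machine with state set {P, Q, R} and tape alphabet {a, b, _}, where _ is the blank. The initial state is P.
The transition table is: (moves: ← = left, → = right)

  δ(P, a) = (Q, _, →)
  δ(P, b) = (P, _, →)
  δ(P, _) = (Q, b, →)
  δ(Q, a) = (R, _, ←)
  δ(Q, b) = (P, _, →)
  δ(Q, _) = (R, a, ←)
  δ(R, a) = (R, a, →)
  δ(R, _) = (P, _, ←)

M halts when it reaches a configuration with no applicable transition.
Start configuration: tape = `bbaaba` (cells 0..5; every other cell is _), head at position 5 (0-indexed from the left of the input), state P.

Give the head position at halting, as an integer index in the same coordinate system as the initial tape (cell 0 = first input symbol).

P | bbaab[a]_   read a → write _, move →, go to Q
Q | bbaab_[_]   read _ → write a, move ←, go to R
R | bbaab[_]a   read _ → write _, move ←, go to P
P | bbaa[b]_a   read b → write _, move →, go to P
P | bbaa_[_]a   read _ → write b, move →, go to Q
Q | bbaa_b[a]   read a → write _, move ←, go to R
R | bbaa_[b]_
At halt the head is at cell 5.

5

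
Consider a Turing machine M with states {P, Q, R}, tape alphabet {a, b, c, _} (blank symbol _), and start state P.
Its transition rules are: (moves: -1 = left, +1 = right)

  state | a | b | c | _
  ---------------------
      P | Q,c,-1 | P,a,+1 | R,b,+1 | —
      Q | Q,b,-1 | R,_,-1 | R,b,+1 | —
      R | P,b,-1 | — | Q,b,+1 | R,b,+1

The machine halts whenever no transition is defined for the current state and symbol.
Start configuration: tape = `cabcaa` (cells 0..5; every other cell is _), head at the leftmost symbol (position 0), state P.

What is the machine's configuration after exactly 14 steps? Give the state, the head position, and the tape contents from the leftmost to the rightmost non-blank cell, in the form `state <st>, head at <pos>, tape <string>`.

P | [c]abcaa   read c → write b, move +1, go to R
R | b[a]bcaa   read a → write b, move -1, go to P
P | [b]bbcaa   read b → write a, move +1, go to P
P | a[b]bcaa   read b → write a, move +1, go to P
P | aa[b]caa   read b → write a, move +1, go to P
P | aaa[c]aa   read c → write b, move +1, go to R
R | aaab[a]a   read a → write b, move -1, go to P
P | aaa[b]ba   read b → write a, move +1, go to P
P | aaaa[b]a   read b → write a, move +1, go to P
P | aaaaa[a]   read a → write c, move -1, go to Q
Q | aaaa[a]c   read a → write b, move -1, go to Q
Q | aaa[a]bc   read a → write b, move -1, go to Q
Q | aa[a]bbc   read a → write b, move -1, go to Q
Q | a[a]bbbc   read a → write b, move -1, go to Q
Q | [a]bbbbc
After 14 steps: state Q, head at 0, tape abbbbc.

state Q, head at 0, tape abbbbc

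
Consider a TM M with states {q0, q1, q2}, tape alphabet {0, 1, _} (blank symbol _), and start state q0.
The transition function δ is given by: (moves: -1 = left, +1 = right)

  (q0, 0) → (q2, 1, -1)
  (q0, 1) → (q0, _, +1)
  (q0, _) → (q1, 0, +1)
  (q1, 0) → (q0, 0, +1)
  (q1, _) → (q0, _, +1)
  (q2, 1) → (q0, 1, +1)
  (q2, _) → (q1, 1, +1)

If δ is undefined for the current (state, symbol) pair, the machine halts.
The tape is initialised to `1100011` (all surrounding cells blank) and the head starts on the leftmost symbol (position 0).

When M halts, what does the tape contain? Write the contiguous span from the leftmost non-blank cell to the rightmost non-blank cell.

110011

q0 | [1]100011   read 1 → write _, move +1, go to q0
q0 | _[1]00011   read 1 → write _, move +1, go to q0
q0 | __[0]0011   read 0 → write 1, move -1, go to q2
q2 | _[_]10011   read _ → write 1, move +1, go to q1
q1 | _1[1]0011
The non-blank tape span at halt is 110011.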